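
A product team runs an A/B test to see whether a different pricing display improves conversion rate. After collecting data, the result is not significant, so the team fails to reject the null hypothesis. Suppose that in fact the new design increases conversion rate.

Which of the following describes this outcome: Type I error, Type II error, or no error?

Type II error

The conventional null hypothesis here is that the new design has no effect on conversion rate.
H₀ was not rejected, but H₀ is actually false.
Failing to reject a false null hypothesis is a Type II error (false negative).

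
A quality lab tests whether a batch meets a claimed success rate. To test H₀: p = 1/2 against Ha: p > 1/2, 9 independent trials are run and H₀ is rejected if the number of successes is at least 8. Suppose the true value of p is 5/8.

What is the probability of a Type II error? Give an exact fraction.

Under the alternative p = 5/8, K ~ Binomial(9, 5/8); β is the probability the test does not reject, P(K < 8).
Summing C(9,j)·(5/8)^j·(3/8)^{9-j} for j = 0..7 gives 3803679/4194304.

3803679/4194304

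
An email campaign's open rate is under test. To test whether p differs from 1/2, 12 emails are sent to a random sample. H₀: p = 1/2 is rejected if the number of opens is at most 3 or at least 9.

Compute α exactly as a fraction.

299/2048

The significance level is the null-hypothesis probability of the rejection region {≤3} ∪ {≥9}.
By symmetry, α = 2·P(K ≤ 3) = 2·(1 + 12 + 66 + 220)/4096 = 598/4096 = 299/2048.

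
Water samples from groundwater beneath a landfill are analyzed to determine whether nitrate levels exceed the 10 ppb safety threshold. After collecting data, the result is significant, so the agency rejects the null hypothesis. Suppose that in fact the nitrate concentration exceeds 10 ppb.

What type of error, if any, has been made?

The conventional null hypothesis here is that the nitrate concentration is at or below 10 ppb (safe).
The test rejected a false H₀ — the decision matches the true state.

No error — this is a correct decision.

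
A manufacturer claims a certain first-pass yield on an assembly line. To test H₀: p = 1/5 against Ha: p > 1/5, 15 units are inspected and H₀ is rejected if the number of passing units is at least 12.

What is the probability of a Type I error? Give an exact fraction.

α = P(reject H₀ | H₀ true) = P(Y ≥ 12 | p = 1/5), with Y ~ Binomial(15, 1/5).
P(Y ≥ 12) = Σ_{j=12}^{15} C(15,j)·(1/5)^j·(4/5)^{15-j} = 30861/30517578125.

30861/30517578125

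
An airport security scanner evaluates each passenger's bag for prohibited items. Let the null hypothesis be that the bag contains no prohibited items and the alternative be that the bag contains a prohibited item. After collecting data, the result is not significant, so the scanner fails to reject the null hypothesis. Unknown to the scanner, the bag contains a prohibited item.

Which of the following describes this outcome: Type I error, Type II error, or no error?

Type II error

H₀ was not rejected, but H₀ is actually false.
Failing to reject a false null hypothesis is a Type II error (false negative).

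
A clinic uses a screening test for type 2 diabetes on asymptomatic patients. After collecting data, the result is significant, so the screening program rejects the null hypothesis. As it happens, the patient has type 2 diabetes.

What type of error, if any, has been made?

No error (correct decision).

The conventional null hypothesis here is that the patient does not have type 2 diabetes.
The test rejected a false H₀ — the decision matches the true state.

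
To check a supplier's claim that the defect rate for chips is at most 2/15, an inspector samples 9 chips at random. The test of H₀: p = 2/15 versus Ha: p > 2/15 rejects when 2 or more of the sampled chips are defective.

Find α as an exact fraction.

Under H₀, K ~ Binomial(9, 2/15); the Type I error rate is P(K ≥ 2).
Via the complement, α = 1 − Σ_{j=0}^{1} C(9,j)(2/15)^j(13/15)^{9-j} = 13155707024/38443359375.

13155707024/38443359375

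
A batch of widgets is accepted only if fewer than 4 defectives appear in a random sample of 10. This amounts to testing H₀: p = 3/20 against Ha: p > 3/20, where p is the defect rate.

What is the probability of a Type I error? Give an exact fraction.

α = P(reject H₀ | H₀ true) = P(Y ≥ 4 | p = 3/20), Y ~ Binomial(10, 3/20).
α = 1 − P(Y ≤ 3) = 1 − 2432077314871/2560000000000 = 127922685129/2560000000000.

127922685129/2560000000000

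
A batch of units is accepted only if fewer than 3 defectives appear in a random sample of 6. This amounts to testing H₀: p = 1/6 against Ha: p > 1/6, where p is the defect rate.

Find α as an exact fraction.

The significance level is the probability, assuming p = 1/6, of seeing 3 or more defectives in 6 draws.
α = 1 − P(K ≤ 2) = 1 − 21875/23328 = 1453/23328.

1453/23328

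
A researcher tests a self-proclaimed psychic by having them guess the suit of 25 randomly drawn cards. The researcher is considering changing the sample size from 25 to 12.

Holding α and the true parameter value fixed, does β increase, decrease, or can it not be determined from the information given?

Reducing n widens both sampling distributions, so the test has less ability to distinguish Ha from H₀.

It increases.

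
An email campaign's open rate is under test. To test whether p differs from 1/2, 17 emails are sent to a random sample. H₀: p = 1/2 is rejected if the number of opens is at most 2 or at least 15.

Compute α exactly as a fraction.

Under H₀, K ~ Binomial(17, 1/2); α is the probability of landing in either tail, P(K ≤ 2) + P(K ≥ 15).
By symmetry, α = 2·P(K ≤ 2) = 2·(1 + 17 + 136)/131072 = 308/131072 = 77/32768.

77/32768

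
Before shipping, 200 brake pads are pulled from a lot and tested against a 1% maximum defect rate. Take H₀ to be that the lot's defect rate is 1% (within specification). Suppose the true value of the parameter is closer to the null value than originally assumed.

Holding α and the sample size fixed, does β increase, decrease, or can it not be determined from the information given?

When the true parameter is near the null value, the test has a harder time distinguishing Ha from H₀.

It increases.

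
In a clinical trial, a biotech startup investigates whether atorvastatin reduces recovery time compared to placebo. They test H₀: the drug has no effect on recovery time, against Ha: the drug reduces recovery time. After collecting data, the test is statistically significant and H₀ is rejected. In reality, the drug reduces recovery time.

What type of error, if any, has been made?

No error — this is a correct decision.

The test rejected a false H₀ — the decision matches the true state.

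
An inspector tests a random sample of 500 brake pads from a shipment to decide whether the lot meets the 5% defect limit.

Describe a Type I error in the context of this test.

With the conventional null hypothesis that the lot's defect rate is 5% (within specification):
A Type I error is rejecting H₀ when H₀ is true.
Here that means rejecting the lot and scrapping or reworking it when actually the lot's defect rate is 5% (within specification).

A Type I error would mean concluding that the lot's defect rate exceeds 5% when in fact the lot's defect rate is 5% (within specification).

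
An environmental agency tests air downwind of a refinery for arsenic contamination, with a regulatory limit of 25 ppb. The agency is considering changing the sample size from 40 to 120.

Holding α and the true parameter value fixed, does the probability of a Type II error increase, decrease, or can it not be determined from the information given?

It decreases.

More data shrinks sampling variability; the test statistic under Ha concentrates further from the null value, making rejection more likely.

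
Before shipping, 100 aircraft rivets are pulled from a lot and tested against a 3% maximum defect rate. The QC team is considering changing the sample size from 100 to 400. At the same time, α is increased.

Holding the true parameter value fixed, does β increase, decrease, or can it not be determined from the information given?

A larger sample reduces the standard error, pulling the sampling distribution under Ha further from the non-rejection region. Relaxing α lowers the evidence threshold; under Ha, outcomes that previously fell short now trigger rejection. Both changes push β in the same direction.

It decreases.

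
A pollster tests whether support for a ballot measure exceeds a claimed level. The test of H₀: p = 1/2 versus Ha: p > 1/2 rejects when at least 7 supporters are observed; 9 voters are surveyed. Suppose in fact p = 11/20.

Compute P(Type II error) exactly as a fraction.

A Type II error is failing to reject when Ha holds: with p = 11/20, β = P(S ≤ 6).
Summing C(9,j)·(11/20)^j·(9/20)^{9-j} for j = 0..6 gives 54431799039/64000000000.

54431799039/64000000000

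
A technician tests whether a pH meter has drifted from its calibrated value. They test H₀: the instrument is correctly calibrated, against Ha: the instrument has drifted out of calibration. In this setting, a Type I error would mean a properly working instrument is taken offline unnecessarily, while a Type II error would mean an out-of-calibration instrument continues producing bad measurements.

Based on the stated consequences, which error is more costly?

Type II error

The Type II consequence (an out-of-calibration instrument continues producing bad measurements) is more severe than the Type I consequence (a properly working instrument is taken offline unnecessarily).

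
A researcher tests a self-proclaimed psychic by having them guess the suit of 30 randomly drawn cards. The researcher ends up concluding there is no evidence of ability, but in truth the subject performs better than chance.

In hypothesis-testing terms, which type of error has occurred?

The null hypothesis here is that the subject is guessing at random (p = 1/4).
'Concluding there is no evidence of ability' corresponds to failing to reject H₀.
H₀ was not rejected but H₀ is false — a Type II error (false negative).

Type II error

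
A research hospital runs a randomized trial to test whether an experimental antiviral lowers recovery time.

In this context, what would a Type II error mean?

With the conventional null hypothesis that the drug has no effect on recovery time:
A Type II error is failing to reject H₀ when H₀ is false.
Here that means concluding there is insufficient evidence that the drug works when actually the drug lowers recovery time.

A Type II error would mean concluding that the drug has no effect on recovery time (or at least failing to establish that the drug lowers recovery time) when in fact the drug lowers recovery time.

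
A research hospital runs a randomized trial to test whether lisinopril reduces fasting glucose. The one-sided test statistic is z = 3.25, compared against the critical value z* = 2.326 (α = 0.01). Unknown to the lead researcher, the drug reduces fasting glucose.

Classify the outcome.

Neither — the decision is correct.

The conventional null hypothesis is that the drug has no effect on fasting glucose.
Since z = 3.25 > z* = 2.326, H₀ is rejected.
H₀ is false (actually the drug reduces fasting glucose).
The decision matches the true state — no error.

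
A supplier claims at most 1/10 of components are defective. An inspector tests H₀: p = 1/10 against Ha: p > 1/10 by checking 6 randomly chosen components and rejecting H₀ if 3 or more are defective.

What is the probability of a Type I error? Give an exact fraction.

317/20000

Under H₀, K ~ Binomial(6, 1/10); the Type I error rate is P(K ≥ 3).
Computing the lower-tail complement: 1 − 19683/20000 = 317/20000.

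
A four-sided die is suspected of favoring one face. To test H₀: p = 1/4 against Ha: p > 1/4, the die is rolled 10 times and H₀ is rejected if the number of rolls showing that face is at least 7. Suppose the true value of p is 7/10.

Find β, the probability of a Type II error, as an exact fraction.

218993301/625000000

β = P(fail to reject H₀ | Ha true) = P(K ≤ 6 | p = 7/10), K ~ Binomial(10, 7/10).
Summing C(10,j)·(7/10)^j·(3/10)^{10-j} for j = 0..6 gives 218993301/625000000.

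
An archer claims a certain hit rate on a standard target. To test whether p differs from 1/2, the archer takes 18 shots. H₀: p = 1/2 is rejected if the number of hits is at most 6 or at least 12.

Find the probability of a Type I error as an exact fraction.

7795/32768

α = P(K ≤ 6 or K ≥ 12 | p = 1/2), K ~ Binomial(18, 1/2).
Each tail has probability (1 + 18 + 153 + 816 + 3060 + 8568 + 18564)/262144; doubling gives α = 62360/262144 = 7795/32768.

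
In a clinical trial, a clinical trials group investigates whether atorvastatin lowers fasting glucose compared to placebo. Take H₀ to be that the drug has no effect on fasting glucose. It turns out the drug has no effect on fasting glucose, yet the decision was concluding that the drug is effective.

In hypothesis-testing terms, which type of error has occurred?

'Concluding that the drug is effective' corresponds to rejecting H₀.
H₀ was rejected but H₀ is true — a Type I error (false positive).

Type I error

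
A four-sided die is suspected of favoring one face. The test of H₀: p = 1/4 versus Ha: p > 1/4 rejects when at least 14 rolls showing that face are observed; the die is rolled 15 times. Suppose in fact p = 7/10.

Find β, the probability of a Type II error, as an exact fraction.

241183100052963/250000000000000

A Type II error is failing to reject when Ha holds: with p = 7/10, β = P(Y ≤ 13).
Equivalently, β = 1 − P(Y ≥ 14) = 241183100052963/250000000000000.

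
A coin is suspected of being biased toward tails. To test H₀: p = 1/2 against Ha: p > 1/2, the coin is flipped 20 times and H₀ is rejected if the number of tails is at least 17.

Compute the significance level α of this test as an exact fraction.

Under H₀, S ~ Binomial(20, 1/2), and α = P(S ≥ 17).
That's C(20,17) + C(20,18) + C(20,19) + C(20,20) over 2^20, i.e. (1140 + 190 + 20 + 1)/1048576 = 1351/1048576.

1351/1048576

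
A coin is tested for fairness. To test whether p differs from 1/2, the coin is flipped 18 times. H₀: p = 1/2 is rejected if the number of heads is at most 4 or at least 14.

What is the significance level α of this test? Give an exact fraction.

253/8192

α = P(X ≤ 4 or X ≥ 14 | p = 1/2), X ~ Binomial(18, 1/2).
The two tails are symmetric, so α = 2·(1 + 18 + 153 + 816 + 3060)/2^18 = 8096/262144 = 253/8192.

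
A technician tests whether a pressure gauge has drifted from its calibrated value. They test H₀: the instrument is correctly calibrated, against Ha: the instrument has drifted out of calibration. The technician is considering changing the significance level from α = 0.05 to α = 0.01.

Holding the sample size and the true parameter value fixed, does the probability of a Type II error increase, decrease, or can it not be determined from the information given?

Lowering α raises the bar for rejection; under Ha, the test now fails to reject on outcomes it previously would have rejected.

It increases.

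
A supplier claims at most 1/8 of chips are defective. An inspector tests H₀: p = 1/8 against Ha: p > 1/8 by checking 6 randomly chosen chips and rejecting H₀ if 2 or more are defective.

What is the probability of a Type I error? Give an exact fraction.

43653/262144

The significance level is the probability, assuming p = 1/8, of seeing 2 or more defectives in 6 draws.
Computing the lower-tail complement: 1 − 218491/262144 = 43653/262144.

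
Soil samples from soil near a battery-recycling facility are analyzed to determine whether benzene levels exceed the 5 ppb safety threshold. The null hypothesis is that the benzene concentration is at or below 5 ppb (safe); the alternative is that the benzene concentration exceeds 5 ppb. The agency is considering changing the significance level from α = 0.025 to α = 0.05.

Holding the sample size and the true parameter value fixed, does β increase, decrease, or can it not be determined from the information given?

A larger α widens the rejection region, so when the alternative is true more outcomes lead to rejection — failing to reject becomes less likely.

It decreases.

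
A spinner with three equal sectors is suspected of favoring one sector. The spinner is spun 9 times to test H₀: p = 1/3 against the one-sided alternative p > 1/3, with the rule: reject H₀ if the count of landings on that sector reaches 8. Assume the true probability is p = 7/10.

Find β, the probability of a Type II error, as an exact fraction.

401998383/500000000

β = P(fail to reject H₀ | Ha true) = P(X ≤ 7 | p = 7/10), X ~ Binomial(9, 7/10).
Summing C(9,j)·(7/10)^j·(3/10)^{9-j} for j = 0..7 gives 401998383/500000000.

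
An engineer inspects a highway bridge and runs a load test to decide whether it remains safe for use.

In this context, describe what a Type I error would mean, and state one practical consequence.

A Type I error would mean concluding that the structure is structurally deficient when in fact the structure meets the required load capacity (safe). Consequence: a sound structure is closed unnecessarily, at significant cost and disruption.

With the conventional null hypothesis that the structure meets the required load capacity (safe):
A Type I error is rejecting H₀ when H₀ is true.
Here that means closing the structure for repairs when actually the structure meets the required load capacity (safe).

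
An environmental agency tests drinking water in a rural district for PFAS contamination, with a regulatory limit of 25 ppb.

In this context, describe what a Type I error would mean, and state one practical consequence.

A Type I error would mean concluding that the PFAS concentration exceeds 25 ppb when in fact the PFAS concentration is at or below 25 ppb (safe). Consequence: a clean site is subjected to costly and unnecessary remediation.

With the conventional null hypothesis that the PFAS concentration is at or below 25 ppb (safe):
A Type I error is rejecting H₀ when H₀ is true.
Here that means declaring the site contaminated and ordering remediation when actually the PFAS concentration is at or below 25 ppb (safe).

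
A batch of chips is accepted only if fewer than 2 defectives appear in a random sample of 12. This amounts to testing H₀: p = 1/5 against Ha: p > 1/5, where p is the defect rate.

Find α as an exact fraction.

177031761/244140625

α = P(reject H₀ | H₀ true) = P(K ≥ 2 | p = 1/5), K ~ Binomial(12, 1/5).
Computing the lower-tail complement: 1 − 67108864/244140625 = 177031761/244140625.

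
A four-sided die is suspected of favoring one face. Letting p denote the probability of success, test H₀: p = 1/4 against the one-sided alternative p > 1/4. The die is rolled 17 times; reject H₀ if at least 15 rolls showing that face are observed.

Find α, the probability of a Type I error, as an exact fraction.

319/4294967296

The Type I error probability is α = P(S ≥ 15) computed under H₀, where S ~ Binomial(17, 1/4).
Summing C(17,j)(1/4)^j(3/4)^{17−j} for j = 15,…,17 gives 319/4294967296.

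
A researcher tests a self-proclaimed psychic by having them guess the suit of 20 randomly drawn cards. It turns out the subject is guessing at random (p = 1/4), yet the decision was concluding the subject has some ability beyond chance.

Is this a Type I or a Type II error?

The null hypothesis here is that the subject is guessing at random (p = 1/4).
'Concluding the subject has some ability beyond chance' corresponds to rejecting H₀.
H₀ was rejected but H₀ is true — a Type I error (false positive).

Type I error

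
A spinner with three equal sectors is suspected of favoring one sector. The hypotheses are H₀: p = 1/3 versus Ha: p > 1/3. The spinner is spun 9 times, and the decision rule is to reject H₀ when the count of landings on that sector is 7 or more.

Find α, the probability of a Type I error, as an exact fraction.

α = P(reject H₀ | H₀ true) = P(K ≥ 7 | p = 1/3), with K ~ Binomial(9, 1/3).
Adding the binomial terms for j = 7 through 9 with p = 1/3 yields 163/19683.

163/19683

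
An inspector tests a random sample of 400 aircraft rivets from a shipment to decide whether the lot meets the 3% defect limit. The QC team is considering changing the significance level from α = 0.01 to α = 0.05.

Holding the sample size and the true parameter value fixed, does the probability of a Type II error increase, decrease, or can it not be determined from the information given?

Relaxing α lowers the evidence threshold; under Ha, outcomes that previously fell short now trigger rejection.

It decreases.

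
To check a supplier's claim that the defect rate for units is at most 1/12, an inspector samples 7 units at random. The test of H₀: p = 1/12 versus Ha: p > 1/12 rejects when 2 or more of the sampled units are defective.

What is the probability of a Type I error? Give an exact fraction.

219095/1990656

α = P(reject H₀ | H₀ true) = P(X ≥ 2 | p = 1/12), X ~ Binomial(7, 1/12).
Computing the lower-tail complement: 1 − 1771561/1990656 = 219095/1990656.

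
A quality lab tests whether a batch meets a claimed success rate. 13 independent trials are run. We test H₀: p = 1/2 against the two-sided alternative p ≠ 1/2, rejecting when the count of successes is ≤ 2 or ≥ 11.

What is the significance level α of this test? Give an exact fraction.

23/1024

The significance level is the null-hypothesis probability of the rejection region {≤2} ∪ {≥11}.
By symmetry, α = 2·P(K ≤ 2) = 2·(1 + 13 + 78)/8192 = 184/8192 = 23/1024.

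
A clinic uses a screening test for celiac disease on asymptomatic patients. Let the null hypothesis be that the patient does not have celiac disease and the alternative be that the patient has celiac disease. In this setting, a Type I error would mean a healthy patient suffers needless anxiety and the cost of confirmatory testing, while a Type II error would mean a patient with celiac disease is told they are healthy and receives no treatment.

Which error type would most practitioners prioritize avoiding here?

The Type II consequence (a patient with celiac disease is told they are healthy and receives no treatment) is more severe than the Type I consequence (a healthy patient suffers needless anxiety and the cost of confirmatory testing).

Type II error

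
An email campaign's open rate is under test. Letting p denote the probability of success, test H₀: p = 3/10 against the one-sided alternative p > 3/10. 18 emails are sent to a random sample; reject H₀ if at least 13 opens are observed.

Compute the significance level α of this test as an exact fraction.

The Type I error probability is α = P(S ≥ 13) computed under H₀, where S ~ Binomial(18, 3/10).
Summing C(18,j)(3/10)^j(7/10)^{18−j} for j = 13,…,18 gives 33635315945421/125000000000000000.

33635315945421/125000000000000000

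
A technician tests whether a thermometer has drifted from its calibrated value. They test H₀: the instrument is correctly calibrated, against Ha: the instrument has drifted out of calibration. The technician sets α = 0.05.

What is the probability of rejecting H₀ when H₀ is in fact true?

The significance level α is, by definition, the probability of a Type I error — P(reject H₀ | H₀ true).

0.05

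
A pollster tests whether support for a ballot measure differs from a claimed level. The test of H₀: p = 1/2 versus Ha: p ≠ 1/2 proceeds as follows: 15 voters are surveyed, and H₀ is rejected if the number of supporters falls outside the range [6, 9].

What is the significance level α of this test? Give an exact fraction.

309/1024

The significance level is the null-hypothesis probability of the rejection region {≤5} ∪ {≥10}.
By symmetry, α = 2·P(S ≤ 5) = 2·(1 + 15 + 105 + 455 + 1365 + 3003)/32768 = 9888/32768 = 309/1024.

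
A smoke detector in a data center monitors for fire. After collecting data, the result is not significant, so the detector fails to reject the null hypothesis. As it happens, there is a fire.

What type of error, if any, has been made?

Type II error

The conventional null hypothesis here is that there is no fire.
H₀ was not rejected, but H₀ is actually false.
Failing to reject a false null hypothesis is a Type II error (false negative).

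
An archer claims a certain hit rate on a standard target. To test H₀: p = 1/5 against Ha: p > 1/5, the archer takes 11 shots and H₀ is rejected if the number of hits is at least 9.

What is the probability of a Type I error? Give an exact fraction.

37/1953125

α = P(reject H₀ | H₀ true) = P(K ≥ 9 | p = 1/5), with K ~ Binomial(11, 1/5).
P(K ≥ 9) = Σ_{j=9}^{11} C(11,j)·(1/5)^j·(4/5)^{11-j} = 37/1953125.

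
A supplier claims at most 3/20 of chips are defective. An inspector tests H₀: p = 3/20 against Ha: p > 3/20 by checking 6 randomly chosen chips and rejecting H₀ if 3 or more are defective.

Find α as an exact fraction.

Under H₀, Y ~ Binomial(6, 3/20); the Type I error rate is P(Y ≥ 3).
α = 1 − P(Y ≤ 2) = 1 − 6097033/6400000 = 302967/6400000.

302967/6400000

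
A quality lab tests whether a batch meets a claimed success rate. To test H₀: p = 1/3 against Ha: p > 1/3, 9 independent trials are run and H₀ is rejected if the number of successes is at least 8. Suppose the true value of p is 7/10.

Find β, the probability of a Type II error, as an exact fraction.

A Type II error is failing to reject when Ha holds: with p = 7/10, β = P(K ≤ 7).
Summing C(9,j)·(7/10)^j·(3/10)^{9-j} for j = 0..7 gives 401998383/500000000.

401998383/500000000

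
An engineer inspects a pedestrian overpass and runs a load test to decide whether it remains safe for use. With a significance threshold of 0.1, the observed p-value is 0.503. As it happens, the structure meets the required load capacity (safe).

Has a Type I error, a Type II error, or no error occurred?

The conventional null hypothesis is that the structure meets the required load capacity (safe).
Since p = 0.503 ≥ α = 0.1, H₀ is not rejected.
H₀ is true (actually the structure meets the required load capacity (safe)).
The decision matches the true state — no error.

No error (correct decision).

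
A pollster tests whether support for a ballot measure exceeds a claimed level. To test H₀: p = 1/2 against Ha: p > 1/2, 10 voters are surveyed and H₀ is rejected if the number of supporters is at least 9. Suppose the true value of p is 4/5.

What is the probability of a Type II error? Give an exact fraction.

6095609/9765625

A Type II error is failing to reject when Ha holds: with p = 4/5, β = P(S ≤ 8).
Summing C(10,j)·(4/5)^j·(1/5)^{10-j} for j = 0..8 gives 6095609/9765625.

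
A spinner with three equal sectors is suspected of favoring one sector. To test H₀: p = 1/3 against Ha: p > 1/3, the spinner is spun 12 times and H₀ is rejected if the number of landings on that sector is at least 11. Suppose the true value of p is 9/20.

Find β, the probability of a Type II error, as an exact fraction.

4091575270595131/4096000000000000

A Type II error is failing to reject when Ha holds: with p = 9/20, β = P(K ≤ 10).
Summing C(12,j)·(9/20)^j·(11/20)^{12-j} for j = 0..10 gives 4091575270595131/4096000000000000.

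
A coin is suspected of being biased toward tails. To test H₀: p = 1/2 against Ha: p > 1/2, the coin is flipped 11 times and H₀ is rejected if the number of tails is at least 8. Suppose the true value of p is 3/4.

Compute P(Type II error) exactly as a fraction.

β = P(fail to reject H₀ | Ha true) = P(S ≤ 7 | p = 3/4), S ~ Binomial(11, 3/4).
Adding the binomial probabilities P(S=0)+…+P(S=7) at p = 3/4 gives 150311/524288.

150311/524288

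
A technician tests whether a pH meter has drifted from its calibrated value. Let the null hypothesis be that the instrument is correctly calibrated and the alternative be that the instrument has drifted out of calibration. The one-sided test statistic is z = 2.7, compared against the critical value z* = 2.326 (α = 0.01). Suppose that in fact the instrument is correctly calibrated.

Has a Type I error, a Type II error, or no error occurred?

Type I error

Since z = 2.7 > z* = 2.326, H₀ is rejected.
H₀ is true (actually the instrument is correctly calibrated).
Rejecting a true H₀ is a Type I error.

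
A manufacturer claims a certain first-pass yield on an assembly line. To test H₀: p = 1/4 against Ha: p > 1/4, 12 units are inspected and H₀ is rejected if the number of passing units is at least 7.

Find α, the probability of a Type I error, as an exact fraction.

119561/8388608

Under H₀, S ~ Binomial(12, 1/4), and α = P(S ≥ 7).
Adding the binomial terms for j = 7 through 12 with p = 1/4 yields 119561/8388608.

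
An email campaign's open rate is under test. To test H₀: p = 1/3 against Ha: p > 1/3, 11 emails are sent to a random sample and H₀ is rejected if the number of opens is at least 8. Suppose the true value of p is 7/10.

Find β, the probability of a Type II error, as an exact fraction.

1076094153/2500000000

A Type II error is failing to reject when Ha holds: with p = 7/10, β = P(S ≤ 7).
Summing C(11,j)·(7/10)^j·(3/10)^{11-j} for j = 0..7 gives 1076094153/2500000000.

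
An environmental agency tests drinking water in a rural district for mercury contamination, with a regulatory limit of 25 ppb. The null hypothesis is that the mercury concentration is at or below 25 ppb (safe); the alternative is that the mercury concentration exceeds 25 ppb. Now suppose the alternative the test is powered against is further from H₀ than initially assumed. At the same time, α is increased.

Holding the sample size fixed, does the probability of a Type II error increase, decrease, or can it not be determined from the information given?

It decreases.

The further the true parameter sits from the null value, the more of the Ha sampling distribution falls in the rejection region. A larger α widens the rejection region, so when the alternative is true more outcomes lead to rejection — failing to reject becomes less likely. Both changes push β in the same direction.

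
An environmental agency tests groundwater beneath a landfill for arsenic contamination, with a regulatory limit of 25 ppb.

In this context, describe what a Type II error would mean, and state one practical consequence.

A Type II error would mean concluding that the arsenic concentration is at or below 25 ppb (safe) (or at least failing to establish that the arsenic concentration exceeds 25 ppb) when in fact the arsenic concentration exceeds 25 ppb. Consequence: a site with unsafe arsenic levels is certified clean, and people continue to be exposed.

With the conventional null hypothesis that the arsenic concentration is at or below 25 ppb (safe):
A Type II error is failing to reject H₀ when H₀ is false.
Here that means certifying the site as safe when actually the arsenic concentration exceeds 25 ppb.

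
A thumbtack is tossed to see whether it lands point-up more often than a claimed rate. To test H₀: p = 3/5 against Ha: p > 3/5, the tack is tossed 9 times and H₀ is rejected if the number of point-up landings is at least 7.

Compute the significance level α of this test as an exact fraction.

452709/1953125

α = P(reject H₀ | H₀ true) = P(S ≥ 7 | p = 3/5), with S ~ Binomial(9, 3/5).
Adding the binomial terms for j = 7 through 9 with p = 3/5 yields 452709/1953125.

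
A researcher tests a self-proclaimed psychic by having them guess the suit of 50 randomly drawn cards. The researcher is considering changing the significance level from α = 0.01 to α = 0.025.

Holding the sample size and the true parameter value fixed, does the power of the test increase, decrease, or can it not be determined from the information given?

A larger α widens the rejection region, so when the alternative is true more outcomes lead to rejection — failing to reject becomes less likely.
Since power = 1 − β and β decreases, power increases.

It increases.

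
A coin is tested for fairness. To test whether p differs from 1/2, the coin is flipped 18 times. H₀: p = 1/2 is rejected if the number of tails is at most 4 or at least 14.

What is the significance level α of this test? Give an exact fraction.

253/8192

α = P(K ≤ 4 or K ≥ 14 | p = 1/2), K ~ Binomial(18, 1/2).
The two tails are symmetric, so α = 2·(1 + 18 + 153 + 816 + 3060)/2^18 = 8096/262144 = 253/8192.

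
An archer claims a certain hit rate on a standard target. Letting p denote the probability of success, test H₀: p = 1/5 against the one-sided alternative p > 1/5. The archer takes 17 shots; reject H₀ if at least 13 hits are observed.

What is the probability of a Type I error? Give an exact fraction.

α = P(reject H₀ | H₀ true) = P(Y ≥ 13 | p = 1/5), with Y ~ Binomial(17, 1/5).
Summing C(17,j)(1/5)^j(4/5)^{17−j} for j = 13,…,17 gives 131009/152587890625.

131009/152587890625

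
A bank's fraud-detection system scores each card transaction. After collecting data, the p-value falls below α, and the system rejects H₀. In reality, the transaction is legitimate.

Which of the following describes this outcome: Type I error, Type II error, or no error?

The conventional null hypothesis here is that the transaction is legitimate.
H₀ was rejected, but H₀ is actually true.
Rejecting a true null hypothesis is a Type I error (false positive).

Type I error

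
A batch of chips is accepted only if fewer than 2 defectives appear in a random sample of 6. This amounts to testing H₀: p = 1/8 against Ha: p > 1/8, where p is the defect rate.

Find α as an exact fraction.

43653/262144

The significance level is the probability, assuming p = 1/8, of seeing 2 or more defectives in 6 draws.
α = 1 − P(S ≤ 1) = 1 − 218491/262144 = 43653/262144.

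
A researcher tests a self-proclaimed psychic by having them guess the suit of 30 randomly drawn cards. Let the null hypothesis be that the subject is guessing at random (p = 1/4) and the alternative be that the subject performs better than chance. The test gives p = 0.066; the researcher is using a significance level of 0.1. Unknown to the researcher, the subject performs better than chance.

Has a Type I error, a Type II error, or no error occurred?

Since p = 0.066 < α = 0.1, H₀ is rejected.
H₀ is false (actually the subject performs better than chance).
The decision matches the true state — no error.

No error (correct decision).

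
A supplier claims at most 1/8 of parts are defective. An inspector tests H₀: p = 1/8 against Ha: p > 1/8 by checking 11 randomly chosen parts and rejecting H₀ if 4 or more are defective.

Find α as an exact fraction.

41842445/1073741824

Under H₀, S ~ Binomial(11, 1/8); the Type I error rate is P(S ≥ 4).
Via the complement, α = 1 − Σ_{j=0}^{3} C(11,j)(1/8)^j(7/8)^{11-j} = 41842445/1073741824.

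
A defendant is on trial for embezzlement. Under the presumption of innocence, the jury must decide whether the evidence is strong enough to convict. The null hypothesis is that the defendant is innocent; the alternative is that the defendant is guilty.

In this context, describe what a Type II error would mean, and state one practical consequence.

A Type II error would mean concluding that the defendant is innocent (or at least failing to establish that the defendant is guilty) when in fact the defendant is guilty. Consequence: a guilty person goes free.

A Type II error is failing to reject H₀ when H₀ is false.
Here that means acquitting the defendant when actually the defendant is guilty.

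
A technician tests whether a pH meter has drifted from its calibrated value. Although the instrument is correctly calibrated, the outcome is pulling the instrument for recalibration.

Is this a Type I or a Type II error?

Type I error

The null hypothesis here is that the instrument is correctly calibrated.
'Pulling the instrument for recalibration' corresponds to rejecting H₀.
H₀ was rejected but H₀ is true — a Type I error (false positive).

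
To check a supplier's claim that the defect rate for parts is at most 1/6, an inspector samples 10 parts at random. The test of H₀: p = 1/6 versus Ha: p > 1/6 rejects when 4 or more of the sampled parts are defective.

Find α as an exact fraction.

29279/419904

The significance level is the probability, assuming p = 1/6, of seeing 4 or more defectives in 10 draws.
Computing the lower-tail complement: 1 − 390625/419904 = 29279/419904.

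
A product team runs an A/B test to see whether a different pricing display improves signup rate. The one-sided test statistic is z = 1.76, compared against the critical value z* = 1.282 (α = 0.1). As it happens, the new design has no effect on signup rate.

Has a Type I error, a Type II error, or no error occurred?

The conventional null hypothesis is that the new design has no effect on signup rate.
Since z = 1.76 > z* = 1.282, H₀ is rejected.
H₀ is true (actually the new design has no effect on signup rate).
Rejecting a true H₀ is a Type I error.

Type I error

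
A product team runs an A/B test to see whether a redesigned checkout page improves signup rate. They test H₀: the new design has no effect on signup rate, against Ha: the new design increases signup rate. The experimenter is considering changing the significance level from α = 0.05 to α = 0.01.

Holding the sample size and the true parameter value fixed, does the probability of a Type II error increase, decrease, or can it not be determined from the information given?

It increases.

Lowering α raises the bar for rejection; under Ha, the test now fails to reject on outcomes it previously would have rejected.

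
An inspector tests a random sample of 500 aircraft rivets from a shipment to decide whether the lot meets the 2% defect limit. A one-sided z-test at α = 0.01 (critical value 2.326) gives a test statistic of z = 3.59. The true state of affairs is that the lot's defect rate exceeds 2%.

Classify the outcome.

The conventional null hypothesis is that the lot's defect rate is 2% (within specification).
Since z = 3.59 > z* = 2.326, H₀ is rejected.
H₀ is false (actually the lot's defect rate exceeds 2%).
The decision matches the true state — no error.

No error (correct decision).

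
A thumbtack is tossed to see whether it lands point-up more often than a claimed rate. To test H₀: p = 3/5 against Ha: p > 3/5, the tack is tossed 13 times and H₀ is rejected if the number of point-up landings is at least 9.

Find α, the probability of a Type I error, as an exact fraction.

86191857/244140625

α = P(reject H₀ | H₀ true) = P(K ≥ 9 | p = 3/5), with K ~ Binomial(13, 3/5).
Adding the binomial terms for j = 9 through 13 with p = 3/5 yields 86191857/244140625.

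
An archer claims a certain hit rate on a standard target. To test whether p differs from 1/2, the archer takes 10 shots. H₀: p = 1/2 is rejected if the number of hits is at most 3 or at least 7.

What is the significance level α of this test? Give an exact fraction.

Under H₀, Y ~ Binomial(10, 1/2); α is the probability of landing in either tail, P(Y ≤ 3) + P(Y ≥ 7).
By symmetry, α = 2·P(Y ≤ 3) = 2·(1 + 10 + 45 + 120)/1024 = 352/1024 = 11/32.

11/32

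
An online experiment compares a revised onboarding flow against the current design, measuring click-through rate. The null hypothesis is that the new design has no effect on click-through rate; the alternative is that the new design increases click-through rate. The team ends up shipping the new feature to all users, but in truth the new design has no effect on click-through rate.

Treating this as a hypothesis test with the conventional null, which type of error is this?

'Shipping the new feature to all users' corresponds to rejecting H₀.
H₀ was rejected but H₀ is true — a Type I error (false positive).

Type I error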